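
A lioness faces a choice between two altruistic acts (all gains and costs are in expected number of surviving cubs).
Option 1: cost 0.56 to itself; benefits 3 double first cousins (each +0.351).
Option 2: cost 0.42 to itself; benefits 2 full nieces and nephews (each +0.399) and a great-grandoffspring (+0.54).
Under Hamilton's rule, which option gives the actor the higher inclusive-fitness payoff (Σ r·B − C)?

Option 2

Option 1: r to a double first cousin = 0.25.
Option 1: Σ r·B − C = (3·0.25·0.351) − 0.56 = -0.29675.
Option 2: r to a full niece or nephew = 0.25.
Option 2: r to a great-grandoffspring = 0.125.
Option 2: Σ r·B − C = (2·0.25·0.399 + 1·0.125·0.54) − 0.42 = -0.153.
Option 2 has the higher net inclusive-fitness payoff.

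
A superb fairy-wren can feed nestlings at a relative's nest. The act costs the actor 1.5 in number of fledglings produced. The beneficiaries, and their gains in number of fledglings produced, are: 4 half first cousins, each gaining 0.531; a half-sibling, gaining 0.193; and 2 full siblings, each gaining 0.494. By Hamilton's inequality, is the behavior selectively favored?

No

Hamilton's rule: the trait is favored when the sum of r·B over every recipient exceeds the actor's cost C.
r to a half first cousin = 0.0625 (half first cousins share one grandparent — one path of length 4: r = (1/2)^4 = 1/16).
r to a half-sibling = 0.25 (half-sibs share one parent — one path of length 2: r = (1/2)^2 = 1/4).
r to a full sibling = 1/2 (full sibs share both parents — two paths of length 2: r = 2·(1/2)^2 = 1/2).
Summing one r·B term per recipient: 4·0.0625·0.531 + 1·0.25·0.193 + 2·0.5·0.494 = 0.675.
0.675 < 1.5: the indirect benefit is less than the cost.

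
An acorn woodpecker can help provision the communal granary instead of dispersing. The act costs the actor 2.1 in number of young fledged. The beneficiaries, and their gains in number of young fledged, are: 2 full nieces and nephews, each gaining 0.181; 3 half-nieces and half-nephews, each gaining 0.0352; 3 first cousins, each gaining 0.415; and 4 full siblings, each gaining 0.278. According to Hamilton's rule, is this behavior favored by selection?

Hamilton's rule: the trait is favored when the sum of r·B over every recipient exceeds the actor's cost C.
r to a full niece or nephew = 1/4 (full aunt/uncle↔niece/nephew: two paths of length 3 through the shared grandparent pair: r = 2·(1/2)^3 = 1/4).
r to a half-niece or half-nephew = 0.125 (half-aunt/uncle↔niece/nephew: one path of length 3: r = (1/2)^3 = 1/8).
r to a first cousin = 1/8 (first cousins share one grandparent pair — two paths of length 4: r = 2·(1/2)^4 = 1/8).
r to a full sibling = 1/2 (full sibs share both parents — two paths of length 2: r = 2·(1/2)^2 = 1/2).
Summing one r·B term per recipient: 2·0.25·0.181 + 3·0.125·0.0352 + 3·0.125·0.415 + 4·0.5·0.278 = 0.815325.
0.815325 < 2.1: the indirect benefit is less than the cost.

No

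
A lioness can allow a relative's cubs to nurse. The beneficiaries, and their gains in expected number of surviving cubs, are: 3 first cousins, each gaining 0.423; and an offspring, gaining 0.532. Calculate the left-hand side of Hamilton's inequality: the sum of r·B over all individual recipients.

0.424625

r to a first cousin = 0.125 (first cousins share one grandparent pair — two paths of length 4: r = 2·(1/2)^4 = 1/8).
r to an offspring = 0.5 (one parent–offspring link: r = (1/2)^1 = 1/2).
Summing one r·B term per recipient: 3·0.125·0.423 + 1·0.5·0.532 = 0.424625.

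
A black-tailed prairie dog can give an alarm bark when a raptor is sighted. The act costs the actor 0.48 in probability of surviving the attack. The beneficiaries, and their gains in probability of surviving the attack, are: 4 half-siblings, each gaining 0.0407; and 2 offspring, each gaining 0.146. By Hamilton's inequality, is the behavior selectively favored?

Hamilton's rule: the trait is favored when the sum of r·B over every recipient exceeds the actor's cost C.
r to a half-sibling = 0.25 (half-sibs share one parent — one path of length 2: r = (1/2)^2 = 1/4).
r to an offspring = 0.5 (one parent–offspring link: r = (1/2)^1 = 1/2).
Summing one r·B term per recipient: 4·0.25·0.0407 + 2·0.5·0.146 = 0.1867.
0.1867 < 0.48: the indirect benefit is less than the cost.

No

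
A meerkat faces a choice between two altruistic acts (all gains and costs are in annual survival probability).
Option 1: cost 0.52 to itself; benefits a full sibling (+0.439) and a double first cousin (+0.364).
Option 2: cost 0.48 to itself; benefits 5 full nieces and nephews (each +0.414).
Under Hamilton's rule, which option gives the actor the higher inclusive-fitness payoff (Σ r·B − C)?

Option 2

Option 1: r to a full sibling = 0.5.
Option 1: r to a double first cousin = 0.25.
Option 1: Σ r·B − C = (1·0.5·0.439 + 1·0.25·0.364) − 0.52 = -0.2095.
Option 2: r to a full niece or nephew = 0.25.
Option 2: Σ r·B − C = (5·0.25·0.414) − 0.48 = 0.0375.
Option 2 has the higher net inclusive-fitness payoff.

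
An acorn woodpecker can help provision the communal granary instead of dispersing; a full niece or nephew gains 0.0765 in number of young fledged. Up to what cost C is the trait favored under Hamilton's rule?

r to a full niece or nephew = 1/4 (full aunt/uncle↔niece/nephew: two paths of length 3 through the shared grandparent pair: r = 2·(1/2)^3 = 1/4).
Hamilton's rule: n·r·B > C, so the trait is favored while C < n·r·B = 1·0.25·0.0765 = 0.019125.

0.019125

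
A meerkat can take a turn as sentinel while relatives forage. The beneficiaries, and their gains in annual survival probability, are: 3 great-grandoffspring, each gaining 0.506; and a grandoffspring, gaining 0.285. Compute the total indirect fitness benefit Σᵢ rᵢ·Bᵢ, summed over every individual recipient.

r to a great-grandoffspring = 0.125 (three parent–offspring links: r = (1/2)^3 = 1/8).
r to a grandoffspring = 1/4 (two parent–offspring links: r = (1/2)^2 = 1/4).
Summing one r·B term per recipient: 3·0.125·0.506 + 1·0.25·0.285 = 0.261.

0.261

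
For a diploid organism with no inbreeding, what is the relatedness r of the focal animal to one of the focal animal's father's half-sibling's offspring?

0.0625

Each parent–offspring link contributes a factor of 1/2, and independent paths through distinct common ancestors add.
Half first cousins share one grandparent — one path of length 4: r = (1/2)^4 = 1/16.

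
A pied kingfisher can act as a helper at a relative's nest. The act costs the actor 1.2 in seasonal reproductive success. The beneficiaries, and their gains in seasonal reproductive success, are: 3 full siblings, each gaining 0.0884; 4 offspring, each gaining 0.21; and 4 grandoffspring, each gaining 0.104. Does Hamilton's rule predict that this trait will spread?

No

Hamilton's rule: the trait is favored when the sum of r·B over every recipient exceeds the actor's cost C.
r to a full sibling = 0.5 (full sibs share both parents — two paths of length 2: r = 2·(1/2)^2 = 1/2).
r to an offspring = 0.5 (one parent–offspring link: r = (1/2)^1 = 1/2).
r to a grandoffspring = 0.25 (two parent–offspring links: r = (1/2)^2 = 1/4).
Summing one r·B term per recipient: 3·0.5·0.0884 + 4·0.5·0.21 + 4·0.25·0.104 = 0.6566.
0.6566 < 1.2: the indirect benefit is less than the cost.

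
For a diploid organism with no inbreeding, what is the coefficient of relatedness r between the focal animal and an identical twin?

Monozygotic twins share every allele identical by descent: r = 1.

1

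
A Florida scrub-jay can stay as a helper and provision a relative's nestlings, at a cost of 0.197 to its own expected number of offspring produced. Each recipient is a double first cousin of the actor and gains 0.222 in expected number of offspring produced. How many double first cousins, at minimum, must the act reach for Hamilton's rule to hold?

4

r to a double first cousin = 0.25 (double first cousins share both grandparent pairs — four paths of length 4: r = 4·(1/2)^4 = 1/4).
Hamilton's rule: n·r·B > C  ⇒  n > C/(r·B) = 0.197/(0.25·0.222) = 3.55.
The smallest integer exceeding 3.55 is 4.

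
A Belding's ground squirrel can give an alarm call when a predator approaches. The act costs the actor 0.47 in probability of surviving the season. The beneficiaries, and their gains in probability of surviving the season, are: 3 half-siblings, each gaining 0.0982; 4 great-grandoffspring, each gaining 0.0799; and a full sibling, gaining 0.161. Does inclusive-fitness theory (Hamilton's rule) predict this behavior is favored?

No

Hamilton's rule: the trait is favored when the sum of r·B over every recipient exceeds the actor's cost C.
r to a half-sibling = 1/4 (half-sibs share one parent — one path of length 2: r = (1/2)^2 = 1/4).
r to a great-grandoffspring = 0.125 (three parent–offspring links: r = (1/2)^3 = 1/8).
r to a full sibling = 0.5 (full sibs share both parents — two paths of length 2: r = 2·(1/2)^2 = 1/2).
Summing one r·B term per recipient: 3·0.25·0.0982 + 4·0.125·0.0799 + 1·0.5·0.161 = 0.1941.
0.1941 < 0.47: the indirect benefit is less than the cost.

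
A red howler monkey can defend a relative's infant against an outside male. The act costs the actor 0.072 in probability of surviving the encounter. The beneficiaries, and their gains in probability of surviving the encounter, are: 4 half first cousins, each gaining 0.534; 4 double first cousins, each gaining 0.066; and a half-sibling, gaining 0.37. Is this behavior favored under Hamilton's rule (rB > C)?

Yes

Hamilton's rule: the trait is favored when the sum of r·B over every recipient exceeds the actor's cost C.
r to a half first cousin = 0.0625 (half first cousins share one grandparent — one path of length 4: r = (1/2)^4 = 1/16).
r to a double first cousin = 0.25 (double first cousins share both grandparent pairs — four paths of length 4: r = 4·(1/2)^4 = 1/4).
r to a half-sibling = 0.25 (half-sibs share one parent — one path of length 2: r = (1/2)^2 = 1/4).
Summing one r·B term per recipient: 4·0.0625·0.534 + 4·0.25·0.066 + 1·0.25·0.37 = 0.292.
0.292 > 0.072: the indirect benefit exceeds the cost.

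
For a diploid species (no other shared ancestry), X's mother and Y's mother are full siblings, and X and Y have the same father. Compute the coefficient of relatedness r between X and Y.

0.375

With two independent routes of shared ancestry, r is the sum of the two contributions.
X and Y are related in two ways: first cousins through their mothers (r = 1/8) and half-sibs through their shared father (r = 1/4).
r = 1/8 + 1/4 = 0.375.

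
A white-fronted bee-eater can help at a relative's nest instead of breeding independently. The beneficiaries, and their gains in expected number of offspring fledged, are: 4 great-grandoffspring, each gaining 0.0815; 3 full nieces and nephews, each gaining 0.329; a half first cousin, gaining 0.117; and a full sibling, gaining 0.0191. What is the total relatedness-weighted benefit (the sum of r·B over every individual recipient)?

0.3043625

r to a great-grandoffspring = 0.125 (three parent–offspring links: r = (1/2)^3 = 1/8).
r to a full niece or nephew = 0.25 (full aunt/uncle↔niece/nephew: two paths of length 3 through the shared grandparent pair: r = 2·(1/2)^3 = 1/4).
r to a half first cousin = 1/16 (half first cousins share one grandparent — one path of length 4: r = (1/2)^4 = 1/16).
r to a full sibling = 0.5 (full sibs share both parents — two paths of length 2: r = 2·(1/2)^2 = 1/2).
Summing one r·B term per recipient: 4·0.125·0.0815 + 3·0.25·0.329 + 1·0.0625·0.117 + 1·0.5·0.0191 = 0.3043625.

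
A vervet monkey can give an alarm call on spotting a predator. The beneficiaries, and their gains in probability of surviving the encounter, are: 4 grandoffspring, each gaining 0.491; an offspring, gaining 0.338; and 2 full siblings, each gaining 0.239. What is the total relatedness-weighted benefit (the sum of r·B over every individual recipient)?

r to a grandoffspring = 1/4 (two parent–offspring links: r = (1/2)^2 = 1/4).
r to an offspring = 1/2 (one parent–offspring link: r = (1/2)^1 = 1/2).
r to a full sibling = 1/2 (full sibs share both parents — two paths of length 2: r = 2·(1/2)^2 = 1/2).
Summing one r·B term per recipient: 4·0.25·0.491 + 1·0.5·0.338 + 2·0.5·0.239 = 0.899.

0.899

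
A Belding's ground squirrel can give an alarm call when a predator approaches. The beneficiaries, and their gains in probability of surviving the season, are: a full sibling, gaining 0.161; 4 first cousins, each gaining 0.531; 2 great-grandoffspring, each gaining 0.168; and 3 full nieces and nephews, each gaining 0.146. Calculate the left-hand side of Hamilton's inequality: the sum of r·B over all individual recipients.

r to a full sibling = 0.5 (full sibs share both parents — two paths of length 2: r = 2·(1/2)^2 = 1/2).
r to a first cousin = 1/8 (first cousins share one grandparent pair — two paths of length 4: r = 2·(1/2)^4 = 1/8).
r to a great-grandoffspring = 0.125 (three parent–offspring links: r = (1/2)^3 = 1/8).
r to a full niece or nephew = 1/4 (full aunt/uncle↔niece/nephew: two paths of length 3 through the shared grandparent pair: r = 2·(1/2)^3 = 1/4).
Summing one r·B term per recipient: 1·0.5·0.161 + 4·0.125·0.531 + 2·0.125·0.168 + 3·0.25·0.146 = 0.4975.

0.4975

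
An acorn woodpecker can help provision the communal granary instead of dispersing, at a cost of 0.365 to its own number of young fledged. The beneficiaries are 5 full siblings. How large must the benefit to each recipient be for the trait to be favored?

r to a full sibling = 0.5 (full sibs share both parents — two paths of length 2: r = 2·(1/2)^2 = 1/2).
Hamilton's rule with n recipients of equal r: n·r·B > C, so B > C/(n·r) = 0.365/(5·0.5) = 0.146.

0.146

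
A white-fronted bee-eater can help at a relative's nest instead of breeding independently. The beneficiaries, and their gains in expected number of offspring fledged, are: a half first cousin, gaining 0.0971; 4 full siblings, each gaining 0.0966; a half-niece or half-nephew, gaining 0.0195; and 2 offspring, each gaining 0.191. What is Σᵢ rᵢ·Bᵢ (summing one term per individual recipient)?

0.39270625

r to a half first cousin = 1/16 (half first cousins share one grandparent — one path of length 4: r = (1/2)^4 = 1/16).
r to a full sibling = 1/2 (full sibs share both parents — two paths of length 2: r = 2·(1/2)^2 = 1/2).
r to a half-niece or half-nephew = 0.125 (half-aunt/uncle↔niece/nephew: one path of length 3: r = (1/2)^3 = 1/8).
r to an offspring = 0.5 (one parent–offspring link: r = (1/2)^1 = 1/2).
Summing one r·B term per recipient: 1·0.0625·0.0971 + 4·0.5·0.0966 + 1·0.125·0.0195 + 2·0.5·0.191 = 0.39270625.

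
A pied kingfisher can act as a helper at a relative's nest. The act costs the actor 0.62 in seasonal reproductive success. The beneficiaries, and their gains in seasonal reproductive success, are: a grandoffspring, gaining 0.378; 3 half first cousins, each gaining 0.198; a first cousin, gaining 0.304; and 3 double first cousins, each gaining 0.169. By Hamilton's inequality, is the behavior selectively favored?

No

Hamilton's rule: the trait is favored when the sum of r·B over every recipient exceeds the actor's cost C.
r to a grandoffspring = 0.25 (two parent–offspring links: r = (1/2)^2 = 1/4).
r to a half first cousin = 0.0625 (half first cousins share one grandparent — one path of length 4: r = (1/2)^4 = 1/16).
r to a first cousin = 1/8 (first cousins share one grandparent pair — two paths of length 4: r = 2·(1/2)^4 = 1/8).
r to a double first cousin = 1/4 (double first cousins share both grandparent pairs — four paths of length 4: r = 4·(1/2)^4 = 1/4).
Summing one r·B term per recipient: 1·0.25·0.378 + 3·0.0625·0.198 + 1·0.125·0.304 + 3·0.25·0.169 = 0.296375.
0.296375 < 0.62: the indirect benefit is less than the cost.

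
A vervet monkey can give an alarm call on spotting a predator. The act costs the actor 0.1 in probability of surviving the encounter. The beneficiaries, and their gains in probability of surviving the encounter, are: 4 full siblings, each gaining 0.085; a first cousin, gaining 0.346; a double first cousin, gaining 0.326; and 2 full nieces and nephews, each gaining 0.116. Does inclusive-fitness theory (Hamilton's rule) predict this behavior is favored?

Yes

Hamilton's rule: the trait is favored when the sum of r·B over every recipient exceeds the actor's cost C.
r to a full sibling = 0.5 (full sibs share both parents — two paths of length 2: r = 2·(1/2)^2 = 1/2).
r to a first cousin = 0.125 (first cousins share one grandparent pair — two paths of length 4: r = 2·(1/2)^4 = 1/8).
r to a double first cousin = 1/4 (double first cousins share both grandparent pairs — four paths of length 4: r = 4·(1/2)^4 = 1/4).
r to a full niece or nephew = 1/4 (full aunt/uncle↔niece/nephew: two paths of length 3 through the shared grandparent pair: r = 2·(1/2)^3 = 1/4).
Summing one r·B term per recipient: 4·0.5·0.085 + 1·0.125·0.346 + 1·0.25·0.326 + 2·0.25·0.116 = 0.35275.
0.35275 > 0.1: the indirect benefit exceeds the cost.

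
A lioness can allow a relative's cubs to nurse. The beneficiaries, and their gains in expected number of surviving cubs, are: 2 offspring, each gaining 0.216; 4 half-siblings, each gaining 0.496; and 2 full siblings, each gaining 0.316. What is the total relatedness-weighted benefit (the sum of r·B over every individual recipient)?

1.028

r to an offspring = 1/2 (one parent–offspring link: r = (1/2)^1 = 1/2).
r to a half-sibling = 0.25 (half-sibs share one parent — one path of length 2: r = (1/2)^2 = 1/4).
r to a full sibling = 0.5 (full sibs share both parents — two paths of length 2: r = 2·(1/2)^2 = 1/2).
Summing one r·B term per recipient: 2·0.5·0.216 + 4·0.25·0.496 + 2·0.5·0.316 = 1.028.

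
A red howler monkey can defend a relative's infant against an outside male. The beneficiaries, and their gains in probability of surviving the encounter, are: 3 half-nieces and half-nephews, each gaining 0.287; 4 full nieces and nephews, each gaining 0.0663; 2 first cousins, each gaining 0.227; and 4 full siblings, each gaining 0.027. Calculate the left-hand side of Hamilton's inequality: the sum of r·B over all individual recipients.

0.284675

r to a half-niece or half-nephew = 0.125 (half-aunt/uncle↔niece/nephew: one path of length 3: r = (1/2)^3 = 1/8).
r to a full niece or nephew = 1/4 (full aunt/uncle↔niece/nephew: two paths of length 3 through the shared grandparent pair: r = 2·(1/2)^3 = 1/4).
r to a first cousin = 1/8 (first cousins share one grandparent pair — two paths of length 4: r = 2·(1/2)^4 = 1/8).
r to a full sibling = 1/2 (full sibs share both parents — two paths of length 2: r = 2·(1/2)^2 = 1/2).
Summing one r·B term per recipient: 3·0.125·0.287 + 4·0.25·0.0663 + 2·0.125·0.227 + 4·0.5·0.027 = 0.284675.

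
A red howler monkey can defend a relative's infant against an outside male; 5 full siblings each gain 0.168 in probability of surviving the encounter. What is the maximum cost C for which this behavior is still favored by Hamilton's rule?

0.42

r to a full sibling = 0.5 (full sibs share both parents — two paths of length 2: r = 2·(1/2)^2 = 1/2).
Hamilton's rule: n·r·B > C, so the trait is favored while C < n·r·B = 5·0.5·0.168 = 0.42.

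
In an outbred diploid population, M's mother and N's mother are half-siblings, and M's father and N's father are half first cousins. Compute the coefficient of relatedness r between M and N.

0.078125

Relatedness sums over independent paths through distinct common ancestors.
M and N are related in two ways: half first cousins through their mothers (r = 1/16) and half second cousins through their fathers (r = 1/64).
r = 1/16 + 1/64 = 5/64 = 0.078125.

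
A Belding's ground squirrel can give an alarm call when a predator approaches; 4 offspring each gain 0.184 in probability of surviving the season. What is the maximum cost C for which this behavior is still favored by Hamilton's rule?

0.368

r to an offspring = 0.5 (one parent–offspring link: r = (1/2)^1 = 1/2).
Hamilton's rule: n·r·B > C, so the trait is favored while C < n·r·B = 4·0.5·0.184 = 0.368.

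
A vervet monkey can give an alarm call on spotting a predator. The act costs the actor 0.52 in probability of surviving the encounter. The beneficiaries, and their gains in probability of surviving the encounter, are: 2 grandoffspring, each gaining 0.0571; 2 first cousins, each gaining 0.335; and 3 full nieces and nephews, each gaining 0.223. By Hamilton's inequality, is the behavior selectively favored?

No

Hamilton's rule: the trait is favored when the sum of r·B over every recipient exceeds the actor's cost C.
r to a grandoffspring = 1/4 (two parent–offspring links: r = (1/2)^2 = 1/4).
r to a first cousin = 1/8 (first cousins share one grandparent pair — two paths of length 4: r = 2·(1/2)^4 = 1/8).
r to a full niece or nephew = 0.25 (full aunt/uncle↔niece/nephew: two paths of length 3 through the shared grandparent pair: r = 2·(1/2)^3 = 1/4).
Summing one r·B term per recipient: 2·0.25·0.0571 + 2·0.125·0.335 + 3·0.25·0.223 = 0.27955.
0.27955 < 0.52: the indirect benefit is less than the cost.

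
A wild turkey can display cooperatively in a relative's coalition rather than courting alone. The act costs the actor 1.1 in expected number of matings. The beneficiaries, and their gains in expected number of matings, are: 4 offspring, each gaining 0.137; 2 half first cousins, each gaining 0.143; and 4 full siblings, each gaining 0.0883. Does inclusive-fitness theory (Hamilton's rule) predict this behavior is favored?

Hamilton's rule: the trait is favored when the sum of r·B over every recipient exceeds the actor's cost C.
r to an offspring = 0.5 (one parent–offspring link: r = (1/2)^1 = 1/2).
r to a half first cousin = 1/16 (half first cousins share one grandparent — one path of length 4: r = (1/2)^4 = 1/16).
r to a full sibling = 0.5 (full sibs share both parents — two paths of length 2: r = 2·(1/2)^2 = 1/2).
Summing one r·B term per recipient: 4·0.5·0.137 + 2·0.0625·0.143 + 4·0.5·0.0883 = 0.468475.
0.468475 < 1.1: the indirect benefit is less than the cost.

No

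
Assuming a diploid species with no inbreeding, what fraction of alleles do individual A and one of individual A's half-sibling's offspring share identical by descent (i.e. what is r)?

0.125

Each parent–offspring link contributes a factor of 1/2, and independent paths through distinct common ancestors add.
Half-aunt/uncle↔niece/nephew: one path of length 3: r = (1/2)^3 = 1/8.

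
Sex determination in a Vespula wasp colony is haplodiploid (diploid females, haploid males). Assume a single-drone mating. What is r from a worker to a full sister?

Haplodiploid full sisters inherit their father's entire haploid genome identically (contributing 1/2) and on average half of their mother's contribution (1/2 · 1/2 = 1/4); r = 1/2 + 1/4 = 3/4.

0.75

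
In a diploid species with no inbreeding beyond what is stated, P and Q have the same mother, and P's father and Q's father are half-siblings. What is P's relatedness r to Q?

Relatedness sums over independent paths through distinct common ancestors.
P and Q are related in two ways: half-sibs through their shared mother (r = 1/4) and half first cousins through their fathers (r = 1/16).
r = 1/4 + 1/16 = 5/16 = 0.3125.

0.3125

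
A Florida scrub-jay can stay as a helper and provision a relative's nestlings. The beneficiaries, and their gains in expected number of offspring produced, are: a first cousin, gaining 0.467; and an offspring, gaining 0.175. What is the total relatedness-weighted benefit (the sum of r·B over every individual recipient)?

r to a first cousin = 1/8 (first cousins share one grandparent pair — two paths of length 4: r = 2·(1/2)^4 = 1/8).
r to an offspring = 1/2 (one parent–offspring link: r = (1/2)^1 = 1/2).
Summing one r·B term per recipient: 1·0.125·0.467 + 1·0.5·0.175 = 0.145875.

0.145875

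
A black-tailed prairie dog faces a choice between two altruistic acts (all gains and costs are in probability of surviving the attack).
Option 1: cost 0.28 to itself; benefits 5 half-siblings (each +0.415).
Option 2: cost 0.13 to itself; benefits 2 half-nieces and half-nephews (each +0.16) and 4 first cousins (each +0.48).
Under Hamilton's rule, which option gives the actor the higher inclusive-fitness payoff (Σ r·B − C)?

Option 1

Option 1: r to a half-sibling = 0.25.
Option 1: Σ r·B − C = (5·0.25·0.415) − 0.28 = 0.23875.
Option 2: r to a half-niece or half-nephew = 0.125.
Option 2: r to a first cousin = 0.125.
Option 2: Σ r·B − C = (2·0.125·0.16 + 4·0.125·0.48) − 0.13 = 0.15.
Option 1 has the higher net inclusive-fitness payoff.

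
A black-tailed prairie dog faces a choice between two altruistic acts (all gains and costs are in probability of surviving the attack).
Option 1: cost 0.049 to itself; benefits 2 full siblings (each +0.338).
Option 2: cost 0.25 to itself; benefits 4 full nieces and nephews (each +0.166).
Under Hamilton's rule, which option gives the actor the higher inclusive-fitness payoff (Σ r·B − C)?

Option 1

Option 1: r to a full sibling = 0.5.
Option 1: Σ r·B − C = (2·0.5·0.338) − 0.049 = 0.289.
Option 2: r to a full niece or nephew = 0.25.
Option 2: Σ r·B − C = (4·0.25·0.166) − 0.25 = -0.084.
Option 1 has the higher net inclusive-fitness payoff.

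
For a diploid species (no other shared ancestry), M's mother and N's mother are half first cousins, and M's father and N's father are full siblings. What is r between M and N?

With two independent routes of shared ancestry, r is the sum of the two contributions.
M and N are related in two ways: half second cousins through their mothers (r = 1/64) and first cousins through their fathers (r = 1/8).
r = 1/64 + 1/8 = 9/64 = 0.140625.

0.140625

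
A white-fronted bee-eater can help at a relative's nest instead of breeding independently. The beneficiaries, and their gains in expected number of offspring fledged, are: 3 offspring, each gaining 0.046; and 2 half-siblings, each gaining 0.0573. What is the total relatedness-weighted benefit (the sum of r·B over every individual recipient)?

r to an offspring = 0.5 (one parent–offspring link: r = (1/2)^1 = 1/2).
r to a half-sibling = 1/4 (half-sibs share one parent — one path of length 2: r = (1/2)^2 = 1/4).
Summing one r·B term per recipient: 3·0.5·0.046 + 2·0.25·0.0573 = 0.09765.

0.09765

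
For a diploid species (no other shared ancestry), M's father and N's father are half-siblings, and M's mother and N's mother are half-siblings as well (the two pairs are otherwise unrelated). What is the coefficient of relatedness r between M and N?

0.125

Independent pedigree routes through distinct common ancestors add.
M and N are related in two ways: half first cousins through their fathers (r = 1/16) and half first cousins through their mothers (r = 1/16).
r = 1/16 + 1/16 = 1/8 = 0.125.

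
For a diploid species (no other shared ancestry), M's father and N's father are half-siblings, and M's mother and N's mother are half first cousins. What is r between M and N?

With two independent routes of shared ancestry, r is the sum of the two contributions.
M and N are related in two ways: half first cousins through their fathers (r = 1/16) and half second cousins through their mothers (r = 1/64).
r = 1/16 + 1/64 = 0.078125.

0.078125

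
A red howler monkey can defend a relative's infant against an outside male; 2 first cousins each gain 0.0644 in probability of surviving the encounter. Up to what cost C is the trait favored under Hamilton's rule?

0.0161

r to a first cousin = 0.125 (first cousins share one grandparent pair — two paths of length 4: r = 2·(1/2)^4 = 1/8).
Hamilton's rule: n·r·B > C, so the trait is favored while C < n·r·B = 2·0.125·0.0644 = 0.0161.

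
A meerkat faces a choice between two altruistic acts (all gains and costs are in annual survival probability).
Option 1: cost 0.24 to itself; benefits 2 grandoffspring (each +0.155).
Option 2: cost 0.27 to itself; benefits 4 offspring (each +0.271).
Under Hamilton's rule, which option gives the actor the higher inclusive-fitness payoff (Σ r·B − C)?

Option 1: r to a grandoffspring = 0.25.
Option 1: Σ r·B − C = (2·0.25·0.155) − 0.24 = -0.1625.
Option 2: r to an offspring = 0.5.
Option 2: Σ r·B − C = (4·0.5·0.271) − 0.27 = 0.272.
Option 2 has the higher net inclusive-fitness payoff.

Option 2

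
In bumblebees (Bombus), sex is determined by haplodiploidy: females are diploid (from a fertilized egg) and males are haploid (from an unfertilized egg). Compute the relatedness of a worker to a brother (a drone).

0.25

Her haploid brother carries none of their father's genes and a random half of their mother's genome; that half matches the maternal half of her own genome with probability 1/2: r = 1/2 · 1/2 = 1/4.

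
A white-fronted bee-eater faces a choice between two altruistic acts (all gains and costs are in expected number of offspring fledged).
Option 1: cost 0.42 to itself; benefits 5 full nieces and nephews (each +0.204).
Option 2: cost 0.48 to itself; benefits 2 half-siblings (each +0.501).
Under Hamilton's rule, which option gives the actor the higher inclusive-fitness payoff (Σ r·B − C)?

Option 1: r to a full niece or nephew = 0.25.
Option 1: Σ r·B − C = (5·0.25·0.204) − 0.42 = -0.165.
Option 2: r to a half-sibling = 0.25.
Option 2: Σ r·B − C = (2·0.25·0.501) − 0.48 = -0.2295.
Option 1 has the higher net inclusive-fitness payoff.

Option 1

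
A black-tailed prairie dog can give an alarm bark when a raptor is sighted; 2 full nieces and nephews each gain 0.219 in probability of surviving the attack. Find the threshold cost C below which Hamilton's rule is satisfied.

r to a full niece or nephew = 0.25 (full aunt/uncle↔niece/nephew: two paths of length 3 through the shared grandparent pair: r = 2·(1/2)^3 = 1/4).
Hamilton's rule: n·r·B > C, so the trait is favored while C < n·r·B = 2·0.25·0.219 = 0.1095.

0.1095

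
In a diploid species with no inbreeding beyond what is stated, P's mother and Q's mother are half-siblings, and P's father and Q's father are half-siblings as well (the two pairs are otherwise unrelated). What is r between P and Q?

0.125

Wright's path rule: contributions from independent ancestry routes add.
P and Q are related in two ways: half first cousins through their mothers (r = 1/16) and half first cousins through their fathers (r = 1/16).
r = 1/16 + 1/16 = 0.125.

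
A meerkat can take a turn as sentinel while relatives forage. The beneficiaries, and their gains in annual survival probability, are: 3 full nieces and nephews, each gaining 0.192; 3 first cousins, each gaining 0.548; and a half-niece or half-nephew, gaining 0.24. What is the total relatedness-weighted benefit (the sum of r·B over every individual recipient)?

r to a full niece or nephew = 1/4 (full aunt/uncle↔niece/nephew: two paths of length 3 through the shared grandparent pair: r = 2·(1/2)^3 = 1/4).
r to a first cousin = 1/8 (first cousins share one grandparent pair — two paths of length 4: r = 2·(1/2)^4 = 1/8).
r to a half-niece or half-nephew = 0.125 (half-aunt/uncle↔niece/nephew: one path of length 3: r = (1/2)^3 = 1/8).
Summing one r·B term per recipient: 3·0.25·0.192 + 3·0.125·0.548 + 1·0.125·0.24 = 0.3795.

0.3795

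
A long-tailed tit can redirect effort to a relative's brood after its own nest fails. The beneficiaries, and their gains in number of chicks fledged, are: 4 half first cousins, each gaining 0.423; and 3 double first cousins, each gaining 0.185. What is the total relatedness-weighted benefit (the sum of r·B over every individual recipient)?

0.2445

r to a half first cousin = 0.0625 (half first cousins share one grandparent — one path of length 4: r = (1/2)^4 = 1/16).
r to a double first cousin = 1/4 (double first cousins share both grandparent pairs — four paths of length 4: r = 4·(1/2)^4 = 1/4).
Summing one r·B term per recipient: 4·0.0625·0.423 + 3·0.25·0.185 = 0.2445.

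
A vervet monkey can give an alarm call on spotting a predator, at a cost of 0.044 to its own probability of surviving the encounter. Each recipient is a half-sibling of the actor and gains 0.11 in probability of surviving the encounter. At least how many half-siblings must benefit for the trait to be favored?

r to a half-sibling = 1/4 (half-sibs share one parent — one path of length 2: r = (1/2)^2 = 1/4).
Hamilton's rule: n·r·B > C  ⇒  n > C/(r·B) = 0.044/(0.25·0.11) = 1.6.
The smallest integer exceeding 1.6 is 2.

2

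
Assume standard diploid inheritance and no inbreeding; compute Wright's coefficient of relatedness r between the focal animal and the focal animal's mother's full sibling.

Each parent–offspring link contributes a factor of 1/2, and independent paths through distinct common ancestors add.
Full aunt/uncle↔niece/nephew: two paths of length 3 through the shared grandparent pair: r = 2·(1/2)^3 = 1/4.

0.25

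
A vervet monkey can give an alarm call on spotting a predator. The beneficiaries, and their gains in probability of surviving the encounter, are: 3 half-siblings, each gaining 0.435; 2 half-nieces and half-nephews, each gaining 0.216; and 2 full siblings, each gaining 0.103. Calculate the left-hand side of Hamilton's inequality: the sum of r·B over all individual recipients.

r to a half-sibling = 1/4 (half-sibs share one parent — one path of length 2: r = (1/2)^2 = 1/4).
r to a half-niece or half-nephew = 1/8 (half-aunt/uncle↔niece/nephew: one path of length 3: r = (1/2)^3 = 1/8).
r to a full sibling = 1/2 (full sibs share both parents — two paths of length 2: r = 2·(1/2)^2 = 1/2).
Summing one r·B term per recipient: 3·0.25·0.435 + 2·0.125·0.216 + 2·0.5·0.103 = 0.48325.

0.48325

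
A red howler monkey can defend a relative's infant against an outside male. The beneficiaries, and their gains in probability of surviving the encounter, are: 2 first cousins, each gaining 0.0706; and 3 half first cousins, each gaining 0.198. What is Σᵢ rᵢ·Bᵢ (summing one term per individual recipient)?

r to a first cousin = 1/8 (first cousins share one grandparent pair — two paths of length 4: r = 2·(1/2)^4 = 1/8).
r to a half first cousin = 1/16 (half first cousins share one grandparent — one path of length 4: r = (1/2)^4 = 1/16).
Summing one r·B term per recipient: 2·0.125·0.0706 + 3·0.0625·0.198 = 0.054775.

0.054775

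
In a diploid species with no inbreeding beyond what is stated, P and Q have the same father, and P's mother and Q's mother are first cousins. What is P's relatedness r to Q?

0.28125

With two independent routes of shared ancestry, r is the sum of the two contributions.
P and Q are related in two ways: half-sibs through their shared father (r = 1/4) and second cousins through their mothers (r = 1/32).
r = 1/4 + 1/32 = 9/32 = 0.28125.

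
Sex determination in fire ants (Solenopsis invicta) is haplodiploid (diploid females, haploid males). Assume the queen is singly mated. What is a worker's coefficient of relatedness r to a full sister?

Haplodiploid full sisters inherit their father's entire haploid genome identically (contributing 1/2) and on average half of their mother's contribution (1/2 · 1/2 = 1/4); r = 1/2 + 1/4 = 3/4.

0.75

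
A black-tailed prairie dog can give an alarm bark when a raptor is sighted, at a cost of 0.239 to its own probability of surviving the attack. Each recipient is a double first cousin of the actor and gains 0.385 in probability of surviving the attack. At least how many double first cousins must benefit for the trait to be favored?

r to a double first cousin = 1/4 (double first cousins share both grandparent pairs — four paths of length 4: r = 4·(1/2)^4 = 1/4).
Hamilton's rule: n·r·B > C  ⇒  n > C/(r·B) = 0.239/(0.25·0.385) = 2.483.
The smallest integer exceeding 2.483 is 3.

3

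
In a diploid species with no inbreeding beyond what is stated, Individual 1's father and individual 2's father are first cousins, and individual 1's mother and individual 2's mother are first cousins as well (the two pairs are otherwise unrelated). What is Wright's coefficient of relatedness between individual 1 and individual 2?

0.0625

Relatedness sums over independent paths through distinct common ancestors.
Individual 1 and individual 2 are related in two ways: second cousins through their fathers (r = 1/32) and second cousins through their mothers (r = 1/32).
r = 1/32 + 1/32 = 0.0625.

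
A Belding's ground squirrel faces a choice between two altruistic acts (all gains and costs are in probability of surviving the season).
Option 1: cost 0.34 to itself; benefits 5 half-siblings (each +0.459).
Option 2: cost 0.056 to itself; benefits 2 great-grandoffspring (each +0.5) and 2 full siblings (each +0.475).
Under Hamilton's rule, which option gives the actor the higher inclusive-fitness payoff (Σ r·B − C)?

Option 2

Option 1: r to a half-sibling = 0.25.
Option 1: Σ r·B − C = (5·0.25·0.459) − 0.34 = 0.23375.
Option 2: r to a great-grandoffspring = 0.125.
Option 2: r to a full sibling = 0.5.
Option 2: Σ r·B − C = (2·0.125·0.5 + 2·0.5·0.475) − 0.056 = 0.544.
Option 2 has the higher net inclusive-fitness payoff.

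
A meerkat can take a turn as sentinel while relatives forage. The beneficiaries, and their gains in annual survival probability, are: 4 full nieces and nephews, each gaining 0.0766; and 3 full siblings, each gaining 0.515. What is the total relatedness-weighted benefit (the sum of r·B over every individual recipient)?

0.8491

r to a full niece or nephew = 0.25 (full aunt/uncle↔niece/nephew: two paths of length 3 through the shared grandparent pair: r = 2·(1/2)^3 = 1/4).
r to a full sibling = 1/2 (full sibs share both parents — two paths of length 2: r = 2·(1/2)^2 = 1/2).
Summing one r·B term per recipient: 4·0.25·0.0766 + 3·0.5·0.515 = 0.8491.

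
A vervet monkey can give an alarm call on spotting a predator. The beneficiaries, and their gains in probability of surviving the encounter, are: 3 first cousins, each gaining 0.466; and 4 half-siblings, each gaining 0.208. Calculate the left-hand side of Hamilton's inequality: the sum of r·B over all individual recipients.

0.38275

r to a first cousin = 0.125 (first cousins share one grandparent pair — two paths of length 4: r = 2·(1/2)^4 = 1/8).
r to a half-sibling = 1/4 (half-sibs share one parent — one path of length 2: r = (1/2)^2 = 1/4).
Summing one r·B term per recipient: 3·0.125·0.466 + 4·0.25·0.208 = 0.38275.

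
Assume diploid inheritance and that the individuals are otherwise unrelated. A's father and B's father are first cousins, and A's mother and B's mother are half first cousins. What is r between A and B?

Wright's path rule: contributions from independent ancestry routes add.
A and B are related in two ways: second cousins through their fathers (r = 1/32) and half second cousins through their mothers (r = 1/64).
r = 1/32 + 1/64 = 0.046875.

0.046875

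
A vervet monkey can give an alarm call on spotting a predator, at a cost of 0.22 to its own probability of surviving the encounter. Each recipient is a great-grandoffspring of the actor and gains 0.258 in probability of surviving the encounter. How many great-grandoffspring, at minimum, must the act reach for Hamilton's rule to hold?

r to a great-grandoffspring = 1/8 (three parent–offspring links: r = (1/2)^3 = 1/8).
Hamilton's rule: n·r·B > C  ⇒  n > C/(r·B) = 0.22/(0.125·0.258) = 6.822.
The smallest integer exceeding 6.822 is 7.

7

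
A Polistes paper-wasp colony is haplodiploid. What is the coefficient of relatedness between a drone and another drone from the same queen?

0.5

Haploid brothers each carry a random half of the queen's diploid genome, so on average they share half: r = 1/2.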